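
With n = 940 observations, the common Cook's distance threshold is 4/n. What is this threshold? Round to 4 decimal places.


Cook's distance cutoff = 4/n = 4/940.
= 0.0043.

0.0043


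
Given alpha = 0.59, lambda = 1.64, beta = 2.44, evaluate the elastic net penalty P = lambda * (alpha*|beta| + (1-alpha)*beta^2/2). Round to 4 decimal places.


Compute:
L1 = 0.59 * 2.44 = 1.4396.
L2 = 0.41 * 2.44^2 / 2 = 1.2205.
Penalty = 1.64 * (1.4396 + 1.2205) = 4.3625.

4.3625


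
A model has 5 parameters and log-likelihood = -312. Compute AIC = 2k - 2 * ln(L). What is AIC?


AIC = 2*5 - 2*(-312).
= 10 + 624 = 634.

634


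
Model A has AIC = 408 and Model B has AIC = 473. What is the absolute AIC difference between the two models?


|AIC_A - AIC_B| = |408 - 473| = 65.
Model A is preferred (lower AIC).

65


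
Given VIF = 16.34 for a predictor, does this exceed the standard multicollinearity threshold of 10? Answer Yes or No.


Check: VIF = 16.34 vs threshold = 10.
Since 16.34 >= 10, the answer is Yes.

Yes


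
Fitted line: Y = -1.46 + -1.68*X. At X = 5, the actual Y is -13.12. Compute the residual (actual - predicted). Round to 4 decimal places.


Compute yhat = -1.46 + (-1.68)(5) = -9.8600.
Residual = actual - predicted = -13.12 - -9.8600 = -3.2600.

-3.2600


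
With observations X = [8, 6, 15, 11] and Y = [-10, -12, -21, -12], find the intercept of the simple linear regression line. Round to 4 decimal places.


Compute b1 = -1.0652 from the OLS formula.
With xbar = 10.0000 and ybar = -13.7500, the intercept is:
b0 = -13.7500 - -1.0652 * 10.0000 = -3.0978.

-3.0978


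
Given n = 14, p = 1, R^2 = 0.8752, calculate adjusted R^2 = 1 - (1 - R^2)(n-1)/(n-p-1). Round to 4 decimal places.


Plug in: Adj R^2 = 1 - (1 - 0.8752) * 13/12.
= 1 - 0.1248 * 13/12
= 1 - 1.6224 / 12
= 1 - 0.1352 = 0.8648.

0.8648


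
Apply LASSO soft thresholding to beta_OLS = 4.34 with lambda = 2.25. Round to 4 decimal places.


|beta_OLS| = 4.34.
lambda = 2.25.
Since |beta| > lambda, coefficient = sign(beta)*(|beta| - lambda) = 2.0900.
Result = 2.0900.

2.0900


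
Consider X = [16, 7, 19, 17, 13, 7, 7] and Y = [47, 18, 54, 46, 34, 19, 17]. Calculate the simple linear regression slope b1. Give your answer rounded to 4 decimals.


Calculate xbar = 12.2857, ybar = 33.5714.
S_xx = 165.4286, S_xy = 492.8571.
Using b1 = S_xy / S_xx = 492.8571 / 165.4286, we get b1 = 2.9793.

2.9793


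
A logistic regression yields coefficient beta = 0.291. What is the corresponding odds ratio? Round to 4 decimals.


Odds ratio = exp(beta) = exp(0.291).
= 1.3378.

1.3378


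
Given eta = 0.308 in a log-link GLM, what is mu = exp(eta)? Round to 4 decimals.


mu = exp(eta) = exp(0.308).
= 1.3607.

1.3607


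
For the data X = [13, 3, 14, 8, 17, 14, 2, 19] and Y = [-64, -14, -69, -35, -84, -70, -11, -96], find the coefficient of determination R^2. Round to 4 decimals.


After computing the OLS fit (b0=1.3956, b1=-5.0463):
SSres = 24.2849, SStot = 7039.8750.
R^2 = 1 - 24.2849/7039.8750 = 0.9966.

0.9966


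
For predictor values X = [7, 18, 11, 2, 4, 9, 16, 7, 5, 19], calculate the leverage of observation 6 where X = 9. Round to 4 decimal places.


Mean of X: xbar = 9.8000.
SXX = 325.6000.
For X = 9: h = 1/10 + (9 - 9.8000)^2/325.6000 = 0.1020.

0.1020


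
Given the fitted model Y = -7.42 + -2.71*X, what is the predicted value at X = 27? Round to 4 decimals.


Predicted value:
Y = -7.42 + (-2.71)(27) = -7.42 + -73.1700 = -80.5900.

-80.5900


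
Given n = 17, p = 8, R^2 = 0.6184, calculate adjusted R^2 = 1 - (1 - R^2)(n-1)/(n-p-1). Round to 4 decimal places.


Using the formula:
(1 - 0.6184) = 0.3816.
Multiply by 16/8: 0.3816 * 16 = 6.1056, then 6.1056 / 8 = 0.7632.
Adj R^2 = 1 - 0.7632 = 0.2368.

0.2368


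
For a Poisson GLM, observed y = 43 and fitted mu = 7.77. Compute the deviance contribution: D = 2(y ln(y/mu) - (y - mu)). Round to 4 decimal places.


First: ln(43/7.77) = 1.710930.
Then: 43 * 1.710930 = 73.569990.
y - mu = 43 - 7.77 = 35.23.
D = 2(73.569990 - 35.23) = 76.679980, which rounds to 76.6800.

76.6800


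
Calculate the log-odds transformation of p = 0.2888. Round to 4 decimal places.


The odds are p/(1-p) = 0.2888 / 0.7112 = 0.4061.
logit(p) = ln(0.4061) = -0.9012.

-0.9012


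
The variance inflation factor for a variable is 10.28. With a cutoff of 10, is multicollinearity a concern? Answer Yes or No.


Compare VIF = 10.28 to the threshold of 10.
10.28 >= 10, so the answer is Yes.

Yes


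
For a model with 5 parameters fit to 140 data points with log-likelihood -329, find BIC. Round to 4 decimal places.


k * ln(n) = 5 * ln(140) = 5 * 4.941642 = 24.708210.
-2 * loglik = -2 * (-329) = 658.
BIC = 24.708210 + 658 = 682.708210, which rounds to 682.7082.

682.7082


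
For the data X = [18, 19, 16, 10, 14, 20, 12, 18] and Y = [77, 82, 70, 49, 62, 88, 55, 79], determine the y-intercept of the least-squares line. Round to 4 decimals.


First find the slope: b1 = 3.8509.
Means: xbar = 15.8750, ybar = 70.2500.
b0 = ybar - b1 * xbar = 70.2500 - 3.8509 * 15.8750 = 9.1167.

9.1167


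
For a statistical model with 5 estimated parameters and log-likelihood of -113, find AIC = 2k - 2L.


AIC = 2*5 - 2*(-113).
= 10 + 226 = 236.

236


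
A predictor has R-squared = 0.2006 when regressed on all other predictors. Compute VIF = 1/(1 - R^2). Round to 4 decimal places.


VIF = 1 / (1 - 0.2006).
= 1 / 0.7994 = 1.2509.

1.2509


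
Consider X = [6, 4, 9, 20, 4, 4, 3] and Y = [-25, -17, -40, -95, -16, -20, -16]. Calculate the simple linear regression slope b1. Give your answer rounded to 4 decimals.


First compute the means: xbar = 7.1429, ybar = -32.7143.
Then S_xx = sum((xi - xbar)^2) = 216.8571.
S_xy = sum((xi - xbar)(yi - ybar)) = -1034.2857.
b1 = S_xy / S_xx = -1034.2857 / 216.8571 = -4.7694.

-4.7694


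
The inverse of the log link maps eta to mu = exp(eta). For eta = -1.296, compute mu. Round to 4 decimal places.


Apply the inverse link:
mu = e^-1.296 = 0.2736.

0.2736


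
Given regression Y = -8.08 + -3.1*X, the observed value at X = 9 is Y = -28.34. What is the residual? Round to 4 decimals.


Fitted value at X = 9 is yhat = -8.08 + -3.1*9 = -35.9800.
Residual = -28.34 - -35.9800 = 7.6400.

7.6400


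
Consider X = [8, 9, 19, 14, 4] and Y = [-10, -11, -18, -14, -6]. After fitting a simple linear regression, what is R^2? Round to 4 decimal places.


Fit the OLS line: b0 = -3.4837, b1 = -0.7700.
SSres = 0.8709.
SStot = 80.8000.
R^2 = 1 - 0.8709/80.8000 = 0.9892.

0.9892


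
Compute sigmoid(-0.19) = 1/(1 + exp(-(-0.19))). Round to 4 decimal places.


Compute exp(0.1900) = 1.2092.
Sigmoid = 1 / (1 + 1.2092) = 1 / 2.2092 = 0.4526.

0.4526


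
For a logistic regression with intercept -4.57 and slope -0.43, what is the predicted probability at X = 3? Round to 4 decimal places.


Compute z = -4.57 + (-0.43)(3) = -5.8600.
exp(-z) = 350.7241.
P = 1/(1 + 350.7241) = 0.0028.

0.0028


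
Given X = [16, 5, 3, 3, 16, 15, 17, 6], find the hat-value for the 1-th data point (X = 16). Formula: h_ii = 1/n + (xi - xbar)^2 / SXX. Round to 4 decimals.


Compute xbar = 10.1250 with n = 8 observations.
SXX = 284.8750.
Leverage = 1/8 + (16 - 10.1250)^2/284.8750 = 0.2462.

0.2462


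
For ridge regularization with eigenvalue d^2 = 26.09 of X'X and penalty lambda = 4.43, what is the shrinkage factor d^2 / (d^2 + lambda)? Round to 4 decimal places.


Denominator = d^2 + lambda = 26.09 + 4.43 = 30.5200.
Shrinkage = 26.09 / 30.5200 = 0.8548.

0.8548


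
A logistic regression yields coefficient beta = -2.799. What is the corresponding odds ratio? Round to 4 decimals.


Odds ratio = exp(beta) = exp(-2.799).
= 0.0609.

0.0609


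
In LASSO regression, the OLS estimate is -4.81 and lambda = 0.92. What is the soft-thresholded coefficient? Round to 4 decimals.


Absolute value: |-4.81| = 4.81.
Compare to lambda = 0.92.
Since |beta| > lambda, coefficient = sign(beta)*(|beta| - lambda) = -3.8900.

-3.8900


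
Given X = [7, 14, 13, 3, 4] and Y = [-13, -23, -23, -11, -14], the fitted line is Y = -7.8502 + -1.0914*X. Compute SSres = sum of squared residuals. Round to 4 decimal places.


For each point, residual = actual - predicted.
Residuals: [2.4900, 0.1298, -0.9616, 0.1244, -1.7842].
Sum of squared residuals = 10.3405.

10.3405


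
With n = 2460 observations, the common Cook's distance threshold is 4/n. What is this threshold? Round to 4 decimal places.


The threshold is 4/n.
4/2460 = 0.0016.

0.0016


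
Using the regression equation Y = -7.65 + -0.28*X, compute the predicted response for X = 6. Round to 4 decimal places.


Predicted value:
Y = -7.65 + (-0.28)(6) = -7.65 + -1.6800 = -9.3300.

-9.3300


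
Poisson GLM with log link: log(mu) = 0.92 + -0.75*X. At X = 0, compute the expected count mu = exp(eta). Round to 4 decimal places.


Linear predictor: eta = 0.92 + (-0.75)(0) = 0.9200.
Expected count: mu = exp(0.9200) = 2.5093.

2.5093


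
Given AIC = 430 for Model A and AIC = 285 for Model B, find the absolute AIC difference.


Absolute difference = |430 - 285| = 145.
The model with lower AIC (B) is preferred.

145


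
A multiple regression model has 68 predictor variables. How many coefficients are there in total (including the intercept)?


Including the intercept, the model has 68 predictor coefficients + 1 intercept.
Total = 69.

69


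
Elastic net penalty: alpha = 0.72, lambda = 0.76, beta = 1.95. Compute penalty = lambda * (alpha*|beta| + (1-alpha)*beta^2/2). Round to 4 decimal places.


Compute:
L1 = 0.72 * 1.95 = 1.4040.
L2 = 0.28 * 1.95^2 / 2 = 0.5324.
Penalty = 0.76 * (1.4040 + 0.5324) = 1.4716.

1.4716


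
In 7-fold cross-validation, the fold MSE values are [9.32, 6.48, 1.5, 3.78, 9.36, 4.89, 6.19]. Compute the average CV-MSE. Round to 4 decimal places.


Add all fold MSEs: 41.5200.
Divide by k = 7: 41.5200/7 = 5.9314.

5.9314


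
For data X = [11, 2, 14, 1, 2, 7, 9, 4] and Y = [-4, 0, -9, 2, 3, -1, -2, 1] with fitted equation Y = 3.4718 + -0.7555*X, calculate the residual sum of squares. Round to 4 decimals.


Predicted values from Y = 3.4718 + -0.7555*X.
Residuals: [0.8387, -1.9608, -1.8948, -0.7163, 1.0392, 0.8167, 1.3277, 0.5502].
SSres = 12.4639.

12.4639


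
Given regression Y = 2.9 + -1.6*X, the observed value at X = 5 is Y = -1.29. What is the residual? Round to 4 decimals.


Fitted value at X = 5 is yhat = 2.9 + -1.6*5 = -5.1000.
Residual = -1.29 - -5.1000 = 3.8100.

3.8100


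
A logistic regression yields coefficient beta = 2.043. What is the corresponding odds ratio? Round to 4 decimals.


exp(2.043) = 7.7137.
So the odds ratio is 7.7137.

7.7137


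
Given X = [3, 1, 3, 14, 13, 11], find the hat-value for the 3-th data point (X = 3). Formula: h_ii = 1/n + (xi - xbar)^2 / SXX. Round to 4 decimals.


n = 6, xbar = 7.5000.
SXX = sum((xi - xbar)^2) = 167.5000.
h = 1/6 + (3 - 7.5000)^2 / 167.5000 = 0.2876.

0.2876


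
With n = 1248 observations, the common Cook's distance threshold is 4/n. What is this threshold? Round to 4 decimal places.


Cook's distance cutoff = 4/n = 4/1248.
= 0.0032.

0.0032


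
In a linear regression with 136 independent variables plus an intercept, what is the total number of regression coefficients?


Total coefficients = number of predictors + 1 (for the intercept).
= 136 + 1 = 137.

137


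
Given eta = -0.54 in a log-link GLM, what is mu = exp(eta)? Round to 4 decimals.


The inverse log link gives:
mu = exp(-0.54) = 0.5827.

0.5827


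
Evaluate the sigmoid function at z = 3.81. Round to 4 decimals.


exp(-3.8100) = 0.0221.
1 + exp(-z) = 1.0221.
sigmoid = 1/1.0221 = 0.9783.

0.9783


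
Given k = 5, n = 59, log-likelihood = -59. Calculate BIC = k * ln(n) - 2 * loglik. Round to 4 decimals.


Compute k*ln(n) = 5*ln(59) = 5*4.077537 = 20.387685.
Then -2*loglik = 118.
BIC = 20.387685 + 118 = 138.387685, which rounds to 138.3877.

138.3877


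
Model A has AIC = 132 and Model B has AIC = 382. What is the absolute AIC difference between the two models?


Absolute difference = |132 - 382| = 250.
The model with lower AIC (A) is preferred.

250


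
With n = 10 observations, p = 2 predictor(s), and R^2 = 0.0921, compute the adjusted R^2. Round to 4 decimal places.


Adjusted R^2 = 1 - (1 - R^2) * (n-1)/(n-p-1).
(1 - R^2) = 0.9079.
(n-1)/(n-p-1) = 9/7.
(1 - R^2) * (n-1) = 0.9079 * 9 = 8.1711.
Divide by (n-p-1): 8.1711 / 7 = 1.1673.
Adj R^2 = 1 - 1.1673 = -0.1673.

-0.1673


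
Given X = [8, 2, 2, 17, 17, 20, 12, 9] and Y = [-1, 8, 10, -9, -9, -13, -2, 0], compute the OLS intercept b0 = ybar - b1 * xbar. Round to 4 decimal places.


First find the slope: b1 = -1.1798.
Means: xbar = 10.8750, ybar = -2.0000.
b0 = ybar - b1 * xbar = -2.0000 - -1.1798 * 10.8750 = 10.8301.

10.8301


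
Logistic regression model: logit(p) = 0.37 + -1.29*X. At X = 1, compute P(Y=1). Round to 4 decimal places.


Compute z = 0.37 + (-1.29)(1) = -0.9200.
exp(-z) = 2.5093.
P = 1/(1 + 2.5093) = 0.2850.

0.2850


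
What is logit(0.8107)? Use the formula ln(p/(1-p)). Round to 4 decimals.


The odds are p/(1-p) = 0.8107 / 0.1893 = 4.2826.
logit(p) = ln(4.2826) = 1.4546.

1.4546


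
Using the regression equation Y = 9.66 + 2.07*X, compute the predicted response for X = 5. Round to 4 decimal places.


Predicted value:
Y = 9.66 + (2.07)(5) = 9.66 + 10.3500 = 20.0100.

20.0100


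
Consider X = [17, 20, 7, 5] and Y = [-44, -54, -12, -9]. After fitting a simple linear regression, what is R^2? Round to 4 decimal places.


After computing the OLS fit (b0=7.8280, b1=-3.0676):
SSres = 5.2565, SStot = 1536.7500.
R^2 = 1 - 5.2565/1536.7500 = 0.9966.

0.9966


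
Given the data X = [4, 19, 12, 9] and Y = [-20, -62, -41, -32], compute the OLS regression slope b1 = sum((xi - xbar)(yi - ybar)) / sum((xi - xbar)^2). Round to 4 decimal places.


First compute the means: xbar = 11.0000, ybar = -38.7500.
Then S_xx = sum((xi - xbar)^2) = 118.0000.
S_xy = sum((xi - xbar)(yi - ybar)) = -333.0000.
b1 = S_xy / S_xx = -333.0000 / 118.0000 = -2.8220.

-2.8220


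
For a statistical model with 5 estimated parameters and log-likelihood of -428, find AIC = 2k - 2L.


AIC = 2*5 - 2*(-428).
= 10 + 856 = 866.

866


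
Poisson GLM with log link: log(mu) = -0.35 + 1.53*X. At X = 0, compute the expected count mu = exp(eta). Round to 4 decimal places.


eta = -0.35 + 1.53 * 0 = -0.3500.
mu = exp(-0.3500) = 0.7047.

0.7047


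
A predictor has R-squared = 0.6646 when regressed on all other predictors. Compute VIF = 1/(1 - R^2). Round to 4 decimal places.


VIF = 1 / (1 - 0.6646).
= 1 / 0.3354 = 2.9815.

2.9815


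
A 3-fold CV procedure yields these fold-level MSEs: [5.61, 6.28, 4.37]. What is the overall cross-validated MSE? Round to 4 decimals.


Total MSE across folds = 16.2600.
CV-MSE = 16.2600/3 = 5.4200.

5.4200


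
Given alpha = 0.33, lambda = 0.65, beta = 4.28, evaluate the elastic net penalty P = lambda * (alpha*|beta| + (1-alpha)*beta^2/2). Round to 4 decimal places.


alpha * |beta| = 0.33 * 4.28 = 1.4124.
(1-alpha) * beta^2/2 = 0.67 * 18.3184/2 = 6.1367.
Total = 0.65 * (1.4124 + 6.1367) = 4.9069.

4.9069


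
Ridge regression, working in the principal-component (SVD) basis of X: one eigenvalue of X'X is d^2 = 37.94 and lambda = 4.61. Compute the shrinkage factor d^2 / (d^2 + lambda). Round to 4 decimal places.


d^2 + lambda = 37.94 + 4.61 = 42.5500.
Shrinkage factor = 37.94/42.5500 = 0.8917.

0.8917


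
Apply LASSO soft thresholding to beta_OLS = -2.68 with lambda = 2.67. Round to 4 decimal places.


Absolute value: |-2.68| = 2.68.
Compare to lambda = 2.67.
Since |beta| > lambda, coefficient = sign(beta)*(|beta| - lambda) = -0.0100.

-0.0100


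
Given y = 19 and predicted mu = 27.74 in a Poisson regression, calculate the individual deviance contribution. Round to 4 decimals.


First: ln(19/27.74) = -0.378436.
Then: 19 * -0.378436 = -7.190284.
y - mu = 19 - 27.74 = -8.74.
D = 2(-7.190284 - -8.74) = 3.099432, which rounds to 3.0994.

3.0994


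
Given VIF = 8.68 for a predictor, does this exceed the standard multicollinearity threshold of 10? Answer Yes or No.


Compare VIF = 8.68 to the threshold of 10.
8.68 < 10, so the answer is No.

No


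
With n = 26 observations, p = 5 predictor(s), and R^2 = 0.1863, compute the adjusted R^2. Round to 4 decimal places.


Adjusted R^2 = 1 - (1 - R^2) * (n-1)/(n-p-1).
(1 - R^2) = 0.8137.
(n-1)/(n-p-1) = 25/20.
(1 - R^2) * (n-1) = 0.8137 * 25 = 20.3425.
Divide by (n-p-1): 20.3425 / 20 = 1.0171.
Adj R^2 = 1 - 1.0171 = -0.0171.

-0.0171


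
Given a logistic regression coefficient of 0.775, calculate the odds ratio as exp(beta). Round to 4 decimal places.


Odds ratio = exp(beta) = exp(0.775).
= 2.1706.

2.1706


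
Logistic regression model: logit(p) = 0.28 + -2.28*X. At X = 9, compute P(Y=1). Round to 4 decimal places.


z = 0.28 + -2.28 * 9 = -20.2400.
Sigmoid: P = 1 / (1 + exp(20.2400)) = 0.0000.

0.0000


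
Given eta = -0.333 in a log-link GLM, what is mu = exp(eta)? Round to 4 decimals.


The inverse log link gives:
mu = exp(-0.333) = 0.7168.

0.7168


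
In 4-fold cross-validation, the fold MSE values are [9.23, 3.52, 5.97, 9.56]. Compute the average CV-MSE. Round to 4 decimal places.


Add all fold MSEs: 28.2800.
Divide by k = 4: 28.2800/4 = 7.0700.

7.0700


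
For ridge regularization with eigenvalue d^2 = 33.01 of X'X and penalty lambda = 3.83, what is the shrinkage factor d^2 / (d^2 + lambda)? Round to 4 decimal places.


d^2 + lambda = 33.01 + 3.83 = 36.8400.
Shrinkage factor = 33.01/36.8400 = 0.8960.

0.8960


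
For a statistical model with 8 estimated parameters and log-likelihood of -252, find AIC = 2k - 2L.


AIC = 2k - 2*loglik = 2(8) - 2(-252).
= 16 + 504 = 520.

520


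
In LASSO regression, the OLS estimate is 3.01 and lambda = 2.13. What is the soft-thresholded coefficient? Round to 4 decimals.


Check: |3.01| = 3.01 vs lambda = 2.13.
Since |beta| > lambda, coefficient = sign(beta)*(|beta| - lambda) = 0.8800.
Soft-thresholded coefficient = 0.8800.

0.8800


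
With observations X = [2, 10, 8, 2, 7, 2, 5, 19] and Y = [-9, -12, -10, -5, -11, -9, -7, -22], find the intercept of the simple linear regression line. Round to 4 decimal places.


First find the slope: b1 = -0.8229.
Means: xbar = 6.8750, ybar = -10.6250.
b0 = ybar - b1 * xbar = -10.6250 - -0.8229 * 6.8750 = -4.9678.

-4.9678


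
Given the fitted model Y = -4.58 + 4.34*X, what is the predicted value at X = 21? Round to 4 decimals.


Substitute X = 21 into the equation:
Y = -4.58 + 4.34 * 21 = -4.58 + 91.1400 = 86.5600.

86.5600


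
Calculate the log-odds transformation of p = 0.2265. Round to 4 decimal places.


The odds are p/(1-p) = 0.2265 / 0.7735 = 0.2928.
logit(p) = ln(0.2928) = -1.2282.

-1.2282


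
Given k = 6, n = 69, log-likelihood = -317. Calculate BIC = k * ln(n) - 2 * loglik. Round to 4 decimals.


Compute k*ln(n) = 6*ln(69) = 6*4.234107 = 25.404642.
Then -2*loglik = 634.
BIC = 25.404642 + 634 = 659.404642, which rounds to 659.4046.

659.4046


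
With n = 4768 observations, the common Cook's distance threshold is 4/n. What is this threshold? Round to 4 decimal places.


The threshold is 4/n.
4/4768 = 0.0008.

0.0008


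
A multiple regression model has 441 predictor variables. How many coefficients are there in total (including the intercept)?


Including the intercept, the model has 441 predictor coefficients + 1 intercept.
Total = 442.

442


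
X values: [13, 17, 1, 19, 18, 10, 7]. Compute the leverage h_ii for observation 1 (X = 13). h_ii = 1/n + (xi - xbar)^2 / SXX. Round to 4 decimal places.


Mean of X: xbar = 12.1429.
SXX = 260.8571.
For X = 13: h = 1/7 + (13 - 12.1429)^2/260.8571 = 0.1457.

0.1457


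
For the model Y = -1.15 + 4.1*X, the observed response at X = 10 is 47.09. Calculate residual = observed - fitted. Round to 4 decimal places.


Fitted value at X = 10 is yhat = -1.15 + 4.1*10 = 39.8500.
Residual = 47.09 - 39.8500 = 7.2400.

7.2400


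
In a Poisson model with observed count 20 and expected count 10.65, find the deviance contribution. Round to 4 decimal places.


y/mu = 20/10.65 = 1.877934 (approx.), and ln(20/10.65) = 0.630172.
y * ln(y/mu) = 20 * 0.630172 = 12.603440.
y - mu = 9.35.
D = 2 * (12.603440 - 9.35) = 6.506880, which rounds to 6.5069.

6.5069


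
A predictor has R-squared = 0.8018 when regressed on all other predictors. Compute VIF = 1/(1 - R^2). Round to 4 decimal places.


Denominator: 1 - 0.8018 = 0.1982.
VIF = 1 / 0.1982 = 5.0454.

5.0454


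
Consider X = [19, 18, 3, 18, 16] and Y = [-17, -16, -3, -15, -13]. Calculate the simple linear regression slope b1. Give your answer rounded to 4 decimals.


First compute the means: xbar = 14.8000, ybar = -12.8000.
Then S_xx = sum((xi - xbar)^2) = 178.8000.
S_xy = sum((xi - xbar)(yi - ybar)) = -150.8000.
b1 = S_xy / S_xx = -150.8000 / 178.8000 = -0.8434.

-0.8434


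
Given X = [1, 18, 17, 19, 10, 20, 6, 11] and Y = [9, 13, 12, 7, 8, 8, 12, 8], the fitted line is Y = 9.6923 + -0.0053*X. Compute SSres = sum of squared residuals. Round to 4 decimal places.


Compute predicted values, then residuals = yi - yhat_i.
Residuals: [-0.6870, 3.4031, 2.3978, -2.5916, -1.6393, -1.5863, 2.3395, -1.6340].
SSres = sum(residual^2) = 37.8658.

37.8658


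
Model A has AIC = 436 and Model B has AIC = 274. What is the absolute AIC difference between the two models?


Absolute difference = |436 - 274| = 162.
The model with lower AIC (B) is preferred.

162


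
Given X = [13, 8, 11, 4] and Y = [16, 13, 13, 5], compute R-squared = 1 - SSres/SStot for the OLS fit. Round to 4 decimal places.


Fit the OLS line: b0 = 1.5761, b1 = 1.1304.
SSres = 7.9674.
SStot = 66.7500.
R^2 = 1 - 7.9674/66.7500 = 0.8806.

0.8806


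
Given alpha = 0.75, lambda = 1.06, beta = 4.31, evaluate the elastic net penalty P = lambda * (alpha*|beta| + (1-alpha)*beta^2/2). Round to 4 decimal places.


Compute:
L1 = 0.75 * 4.31 = 3.2325.
L2 = 0.25 * 4.31^2 / 2 = 2.3220.
Penalty = 1.06 * (3.2325 + 2.3220) = 5.8878.

5.8878


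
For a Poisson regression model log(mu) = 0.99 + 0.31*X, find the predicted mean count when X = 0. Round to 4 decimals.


Compute eta = 0.99 + 0.31 * 0 = 0.9900.
Apply inverse link: mu = e^0.9900 = 2.6912.

2.6912


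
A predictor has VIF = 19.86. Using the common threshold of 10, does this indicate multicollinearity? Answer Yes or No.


Compare VIF = 19.86 to the threshold of 10.
19.86 >= 10, so the answer is Yes.

Yes


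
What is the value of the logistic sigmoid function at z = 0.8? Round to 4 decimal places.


First, exp(-0.8000) = 0.4493.
Then sigma(z) = 1/(1 + 0.4493) = 0.6900.

0.6900


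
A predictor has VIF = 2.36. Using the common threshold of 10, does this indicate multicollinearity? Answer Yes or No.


Check: VIF = 2.36 vs threshold = 10.
Since 2.36 < 10, the answer is No.

No


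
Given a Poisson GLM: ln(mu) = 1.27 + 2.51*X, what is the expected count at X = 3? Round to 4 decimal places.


Linear predictor: eta = 1.27 + (2.51)(3) = 8.8000.
Expected count: mu = exp(8.8000) = 6634.2440.

6634.2440


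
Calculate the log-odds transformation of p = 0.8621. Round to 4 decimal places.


Compute the odds: 0.8621/0.1379 = 6.2516.
Take the natural log: ln(6.2516) = 1.8328.

1.8328


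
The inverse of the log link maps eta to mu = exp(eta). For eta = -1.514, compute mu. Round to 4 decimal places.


The inverse log link gives:
mu = exp(-1.514) = 0.2200.

0.2200


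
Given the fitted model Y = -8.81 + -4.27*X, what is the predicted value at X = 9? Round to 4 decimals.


Substitute X = 9 into the equation:
Y = -8.81 + -4.27 * 9 = -8.81 + -38.4300 = -47.2400.

-47.2400


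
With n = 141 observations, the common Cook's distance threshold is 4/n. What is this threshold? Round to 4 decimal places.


Using the rule of thumb:
Threshold = 4 / 141 = 0.0284.

0.0284


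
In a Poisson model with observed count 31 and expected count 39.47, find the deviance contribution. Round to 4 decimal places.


Compute y*ln(y/mu) = 31*ln(31/39.47) = 31*-0.241554 = -7.488174.
y - mu = -8.47.
D = 2*(-7.488174 - (-8.47)) = 1.963652, which rounds to 1.9637.

1.9637


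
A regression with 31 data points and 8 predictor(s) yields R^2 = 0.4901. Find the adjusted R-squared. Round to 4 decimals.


Adjusted R^2 = 1 - (1 - R^2) * (n-1)/(n-p-1).
(1 - R^2) = 0.5099.
(n-1)/(n-p-1) = 30/22.
(1 - R^2) * (n-1) = 0.5099 * 30 = 15.2970.
Divide by (n-p-1): 15.2970 / 22 = 0.6953.
Adj R^2 = 1 - 0.6953 = 0.3047.

0.3047


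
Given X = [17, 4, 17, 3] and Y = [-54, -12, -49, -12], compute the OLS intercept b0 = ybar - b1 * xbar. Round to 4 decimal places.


The slope is b1 = -2.9179.
Sample means are xbar = 10.2500 and ybar = -31.7500.
Intercept: b0 = -31.7500 - (-2.9179)(10.2500) = -1.8413.

-1.8413


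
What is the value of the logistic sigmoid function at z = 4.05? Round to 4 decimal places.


Compute exp(-4.0500) = 0.0174.
Sigmoid = 1 / (1 + 0.0174) = 1 / 1.0174 = 0.9829.

0.9829


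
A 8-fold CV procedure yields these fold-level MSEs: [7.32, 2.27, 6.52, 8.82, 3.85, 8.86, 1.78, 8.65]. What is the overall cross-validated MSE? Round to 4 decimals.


Add all fold MSEs: 48.0700.
Divide by k = 8: 48.0700/8 = 6.0088.

6.0088


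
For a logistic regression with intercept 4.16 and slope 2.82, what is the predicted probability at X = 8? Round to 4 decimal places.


Compute z = 4.16 + (2.82)(8) = 26.7200.
exp(-z) = 0.0000.
P = 1/(1 + 0.0000) = 1.0000.

1.0000


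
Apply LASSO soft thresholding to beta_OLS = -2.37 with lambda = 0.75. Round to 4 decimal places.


Check: |-2.37| = 2.37 vs lambda = 0.75.
Since |beta| > lambda, coefficient = sign(beta)*(|beta| - lambda) = -1.6200.
Soft-thresholded coefficient = -1.6200.

-1.6200


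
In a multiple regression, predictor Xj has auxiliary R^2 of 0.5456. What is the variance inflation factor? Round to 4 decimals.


Denominator: 1 - 0.5456 = 0.4544.
VIF = 1 / 0.4544 = 2.2007.

2.2007


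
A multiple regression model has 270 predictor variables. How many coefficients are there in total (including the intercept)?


Total coefficients = number of predictors + 1 (for the intercept).
= 270 + 1 = 271.

271


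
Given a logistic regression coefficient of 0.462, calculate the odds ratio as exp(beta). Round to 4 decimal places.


The odds ratio is computed as:
OR = e^(0.462) = 1.5872.

1.5872


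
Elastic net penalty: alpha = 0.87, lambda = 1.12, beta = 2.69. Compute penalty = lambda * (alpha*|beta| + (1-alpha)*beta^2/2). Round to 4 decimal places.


L1 component = 0.87 * |2.69| = 2.3403.
L2 component = 0.13 * 2.69^2 / 2 = 0.4703.
Penalty = 1.12 * (2.3403 + 0.4703) = 1.12 * 2.8106 = 3.1479.

3.1479


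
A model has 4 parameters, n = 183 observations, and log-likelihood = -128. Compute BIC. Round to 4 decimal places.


Compute k*ln(n) = 4*ln(183) = 4*5.209486 = 20.837944.
Then -2*loglik = 256.
BIC = 20.837944 + 256 = 276.837944, which rounds to 276.8379.

276.8379


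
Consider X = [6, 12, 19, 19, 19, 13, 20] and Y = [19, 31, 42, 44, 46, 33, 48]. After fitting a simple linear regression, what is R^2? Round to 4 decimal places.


The fitted line is Y = 7.2862 + 1.9629*X.
SSres = 11.2009, SStot = 649.7143.
R^2 = 1 - SSres/SStot = 0.9828.

0.9828


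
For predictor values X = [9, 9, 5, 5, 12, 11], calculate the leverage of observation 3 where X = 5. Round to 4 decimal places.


Compute xbar = 8.5000 with n = 6 observations.
SXX = 43.5000.
Leverage = 1/6 + (5 - 8.5000)^2/43.5000 = 0.4483.

0.4483


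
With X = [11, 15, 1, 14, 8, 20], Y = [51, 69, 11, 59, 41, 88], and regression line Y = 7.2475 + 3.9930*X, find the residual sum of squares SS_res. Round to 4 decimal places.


Compute predicted values, then residuals = yi - yhat_i.
Residuals: [-0.1705, 1.8575, -0.2405, -4.1495, 1.8085, 0.8925].
SSres = sum(residual^2) = 24.8228.

24.8228


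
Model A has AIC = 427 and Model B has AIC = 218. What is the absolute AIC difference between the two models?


Compute |427 - 218| = 209.
Model B has the smaller AIC.

209


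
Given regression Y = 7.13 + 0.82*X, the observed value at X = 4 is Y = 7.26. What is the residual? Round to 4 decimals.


Fitted value at X = 4 is yhat = 7.13 + 0.82*4 = 10.4100.
Residual = 7.26 - 10.4100 = -3.1500.

-3.1500


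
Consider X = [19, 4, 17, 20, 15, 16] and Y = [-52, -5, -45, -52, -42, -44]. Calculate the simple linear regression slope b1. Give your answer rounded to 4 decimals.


The sample means are xbar = 15.1667 and ybar = -40.0000.
Compute S_xx = 166.8333 and S_xy = -507.0000.
Slope b1 = S_xy / S_xx = -507.0000 / 166.8333 = -3.0390.

-3.0390


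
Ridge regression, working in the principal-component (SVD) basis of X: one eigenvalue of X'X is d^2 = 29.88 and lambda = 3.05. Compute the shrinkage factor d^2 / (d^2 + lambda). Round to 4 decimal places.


d^2 + lambda = 29.88 + 3.05 = 32.9300.
Shrinkage factor = 29.88/32.9300 = 0.9074.

0.9074


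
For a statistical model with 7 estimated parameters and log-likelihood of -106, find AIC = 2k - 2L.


AIC = 2*7 - 2*(-106).
= 14 + 212 = 226.

226


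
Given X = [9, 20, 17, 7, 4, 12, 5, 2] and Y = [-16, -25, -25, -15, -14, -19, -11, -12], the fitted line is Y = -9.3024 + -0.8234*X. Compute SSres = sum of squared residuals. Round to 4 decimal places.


Compute predicted values, then residuals = yi - yhat_i.
Residuals: [0.7130, 0.7704, -1.6998, 0.0662, -1.4040, 0.1832, 2.4194, -1.0508].
SSres = sum(residual^2) = 12.9580.

12.9580


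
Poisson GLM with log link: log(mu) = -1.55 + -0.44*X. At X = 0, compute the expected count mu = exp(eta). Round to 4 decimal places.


Linear predictor: eta = -1.55 + (-0.44)(0) = -1.5500.
Expected count: mu = exp(-1.5500) = 0.2122.

0.2122


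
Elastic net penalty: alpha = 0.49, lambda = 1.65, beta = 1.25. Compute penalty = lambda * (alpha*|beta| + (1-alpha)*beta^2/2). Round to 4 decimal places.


alpha * |beta| = 0.49 * 1.25 = 0.6125.
(1-alpha) * beta^2/2 = 0.51 * 1.5625/2 = 0.3984.
Total = 1.65 * (0.6125 + 0.3984) = 1.6680.

1.6680


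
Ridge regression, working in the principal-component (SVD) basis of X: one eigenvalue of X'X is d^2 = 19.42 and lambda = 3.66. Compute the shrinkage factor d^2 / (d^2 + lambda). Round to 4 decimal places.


Compute the denominator: 19.42 + 3.66 = 23.0800.
Shrinkage factor = 19.42 / 23.0800 = 0.8414.

0.8414


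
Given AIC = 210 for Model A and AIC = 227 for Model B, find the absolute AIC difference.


Absolute difference = |210 - 227| = 17.
The model with lower AIC (A) is preferred.

17


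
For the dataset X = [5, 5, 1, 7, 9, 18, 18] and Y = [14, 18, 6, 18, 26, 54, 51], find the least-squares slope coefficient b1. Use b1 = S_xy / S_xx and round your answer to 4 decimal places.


Calculate xbar = 9.0000, ybar = 26.7143.
S_xx = 262.0000, S_xy = 733.0000.
Using b1 = S_xy / S_xx = 733.0000 / 262.0000, we get b1 = 2.7977.

2.7977


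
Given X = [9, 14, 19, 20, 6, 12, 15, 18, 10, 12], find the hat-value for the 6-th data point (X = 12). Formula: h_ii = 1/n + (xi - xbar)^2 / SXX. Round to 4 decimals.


Mean of X: xbar = 13.5000.
SXX = 188.5000.
For X = 12: h = 1/10 + (12 - 13.5000)^2/188.5000 = 0.1119.

0.1119


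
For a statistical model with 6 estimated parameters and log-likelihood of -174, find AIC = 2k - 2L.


AIC = 2k - 2*loglik = 2(6) - 2(-174).
= 12 + 348 = 360.

360


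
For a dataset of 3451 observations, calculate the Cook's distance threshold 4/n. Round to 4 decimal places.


Using the rule of thumb:
Threshold = 4 / 3451 = 0.0012.

0.0012


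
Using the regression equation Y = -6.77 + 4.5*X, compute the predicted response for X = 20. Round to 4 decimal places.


Substitute X = 20 into the equation:
Y = -6.77 + 4.5 * 20 = -6.77 + 90.0000 = 83.2300.

83.2300


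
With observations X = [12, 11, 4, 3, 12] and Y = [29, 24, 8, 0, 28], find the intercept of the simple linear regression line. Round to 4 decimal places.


First find the slope: b1 = 2.8621.
Means: xbar = 8.4000, ybar = 17.8000.
b0 = ybar - b1 * xbar = 17.8000 - 2.8621 * 8.4000 = -6.2414.

-6.2414


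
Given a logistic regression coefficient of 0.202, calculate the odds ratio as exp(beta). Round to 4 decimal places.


exp(0.202) = 1.2238.
So the odds ratio is 1.2238.

1.2238


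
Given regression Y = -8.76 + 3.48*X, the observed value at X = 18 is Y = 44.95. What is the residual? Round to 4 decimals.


Fitted value at X = 18 is yhat = -8.76 + 3.48*18 = 53.8800.
Residual = 44.95 - 53.8800 = -8.9300.

-8.9300


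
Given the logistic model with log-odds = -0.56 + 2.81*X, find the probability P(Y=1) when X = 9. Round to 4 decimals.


z = -0.56 + 2.81 * 9 = 24.7300.
Sigmoid: P = 1 / (1 + exp(-24.7300)) = 1.0000.

1.0000


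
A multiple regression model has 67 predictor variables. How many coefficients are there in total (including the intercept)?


Total coefficients = number of predictors + 1 (for the intercept).
= 67 + 1 = 68.

68


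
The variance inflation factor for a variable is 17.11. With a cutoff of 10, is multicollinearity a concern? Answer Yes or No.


Compare VIF = 17.11 to the threshold of 10.
17.11 >= 10, so the answer is Yes.

Yes


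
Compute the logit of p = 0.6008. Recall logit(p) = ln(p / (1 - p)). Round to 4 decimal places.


Compute the odds: 0.6008/0.3992 = 1.5050.
Take the natural log: ln(1.5050) = 0.4088.

0.4088


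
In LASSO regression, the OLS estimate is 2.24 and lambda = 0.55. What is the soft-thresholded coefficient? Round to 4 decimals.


|beta_OLS| = 2.24.
lambda = 0.55.
Since |beta| > lambda, coefficient = sign(beta)*(|beta| - lambda) = 1.6900.
Result = 1.6900.

1.6900


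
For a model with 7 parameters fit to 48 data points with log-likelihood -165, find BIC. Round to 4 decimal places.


Compute k*ln(n) = 7*ln(48) = 7*3.871201 = 27.098407.
Then -2*loglik = 330.
BIC = 27.098407 + 330 = 357.098407, which rounds to 357.0984.

357.0984


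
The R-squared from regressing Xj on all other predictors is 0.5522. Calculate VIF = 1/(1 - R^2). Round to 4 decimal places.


VIF = 1 / (1 - 0.5522).
= 1 / 0.4478 = 2.2331.

2.2331


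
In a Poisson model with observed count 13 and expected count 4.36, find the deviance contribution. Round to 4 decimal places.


First: ln(13/4.36) = 1.092477.
Then: 13 * 1.092477 = 14.202201.
y - mu = 13 - 4.36 = 8.64.
D = 2(14.202201 - 8.64) = 11.124402, which rounds to 11.1244.

11.1244


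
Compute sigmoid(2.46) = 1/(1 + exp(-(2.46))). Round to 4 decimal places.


exp(-2.4600) = 0.0854.
1 + exp(-z) = 1.0854.
sigmoid = 1/1.0854 = 0.9213.

0.9213


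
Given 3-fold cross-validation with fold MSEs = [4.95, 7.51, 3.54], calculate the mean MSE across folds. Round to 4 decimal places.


Sum of fold MSEs = 16.0000.
Average = 16.0000 / 3 = 5.3333.

5.3333


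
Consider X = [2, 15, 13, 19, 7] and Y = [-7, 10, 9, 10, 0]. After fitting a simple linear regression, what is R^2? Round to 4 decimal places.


Fit the OLS line: b0 = -7.7788, b1 = 1.0874.
SSres = 19.4192.
SStot = 233.2000.
R^2 = 1 - 19.4192/233.2000 = 0.9167.

0.9167


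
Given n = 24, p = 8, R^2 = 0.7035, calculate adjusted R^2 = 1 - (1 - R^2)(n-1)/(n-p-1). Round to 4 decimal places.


Using the formula:
(1 - 0.7035) = 0.2965.
Multiply by 23/15: 0.2965 * 23 = 6.8195, then 6.8195 / 15 = 0.4546.
Adj R^2 = 1 - 0.4546 = 0.5454.

0.5454


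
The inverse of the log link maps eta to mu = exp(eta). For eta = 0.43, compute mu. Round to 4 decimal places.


Apply the inverse link:
mu = e^0.43 = 1.5373.

1.5373


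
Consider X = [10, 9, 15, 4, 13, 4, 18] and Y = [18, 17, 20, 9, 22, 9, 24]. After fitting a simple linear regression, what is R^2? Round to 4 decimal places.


Fit the OLS line: b0 = 5.8165, b1 = 1.0724.
SSres = 16.8249.
SStot = 212.0000.
R^2 = 1 - 16.8249/212.0000 = 0.9206.

0.9206


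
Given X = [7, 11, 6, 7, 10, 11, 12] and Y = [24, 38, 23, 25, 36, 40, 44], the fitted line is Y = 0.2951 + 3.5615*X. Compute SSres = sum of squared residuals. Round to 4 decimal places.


Compute predicted values, then residuals = yi - yhat_i.
Residuals: [-1.2256, -1.4716, 1.3359, -0.2256, 0.0899, 0.5284, 0.9669].
SSres = sum(residual^2) = 6.7254.

6.7254


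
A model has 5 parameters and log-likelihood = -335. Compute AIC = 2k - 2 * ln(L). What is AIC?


AIC = 2k - 2*loglik = 2(5) - 2(-335).
= 10 + 670 = 680.

680


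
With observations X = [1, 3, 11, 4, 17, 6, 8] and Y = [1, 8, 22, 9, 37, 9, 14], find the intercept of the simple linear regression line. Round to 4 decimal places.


The slope is b1 = 2.1454.
Sample means are xbar = 7.1429 and ybar = 14.2857.
Intercept: b0 = 14.2857 - (2.1454)(7.1429) = -1.0383.

-1.0383


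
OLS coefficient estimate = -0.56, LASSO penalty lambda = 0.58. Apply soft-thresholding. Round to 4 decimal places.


Check: |-0.56| = 0.56 vs lambda = 0.58.
Since |beta| <= lambda, the coefficient is set to 0.
Soft-thresholded coefficient = 0.0000.

0.0000


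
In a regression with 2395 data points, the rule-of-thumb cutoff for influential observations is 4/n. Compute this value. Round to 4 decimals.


The threshold is 4/n.
4/2395 = 0.0017.

0.0017


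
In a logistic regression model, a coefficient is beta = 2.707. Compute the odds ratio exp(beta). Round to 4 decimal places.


The odds ratio is computed as:
OR = e^(2.707) = 14.9843.

14.9843


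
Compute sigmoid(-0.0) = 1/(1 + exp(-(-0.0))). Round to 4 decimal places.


Compute exp(0.0000) = 1.0000.
Sigmoid = 1 / (1 + 1.0000) = 1 / 2.0000 = 0.5000.

0.5000


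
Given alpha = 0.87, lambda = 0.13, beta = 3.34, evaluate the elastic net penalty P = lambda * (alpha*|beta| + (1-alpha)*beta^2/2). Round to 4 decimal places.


Compute:
L1 = 0.87 * 3.34 = 2.9058.
L2 = 0.13 * 3.34^2 / 2 = 0.7251.
Penalty = 0.13 * (2.9058 + 0.7251) = 0.4720.

0.4720


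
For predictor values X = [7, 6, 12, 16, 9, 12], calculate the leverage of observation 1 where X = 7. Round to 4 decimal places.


n = 6, xbar = 10.3333.
SXX = sum((xi - xbar)^2) = 69.3333.
h = 1/6 + (7 - 10.3333)^2 / 69.3333 = 0.3269.

0.3269


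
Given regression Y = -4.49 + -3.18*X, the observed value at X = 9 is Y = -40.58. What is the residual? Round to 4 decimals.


Fitted value at X = 9 is yhat = -4.49 + -3.18*9 = -33.1100.
Residual = -40.58 - -33.1100 = -7.4700.

-7.4700


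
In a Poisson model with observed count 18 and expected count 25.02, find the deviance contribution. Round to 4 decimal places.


First: ln(18/25.02) = -0.329304.
Then: 18 * -0.329304 = -5.927472.
y - mu = 18 - 25.02 = -7.02.
D = 2(-5.927472 - -7.02) = 2.185056, which rounds to 2.1851.

2.1851


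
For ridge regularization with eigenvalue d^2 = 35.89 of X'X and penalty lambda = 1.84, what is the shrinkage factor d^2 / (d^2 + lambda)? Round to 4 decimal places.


d^2 + lambda = 35.89 + 1.84 = 37.7300.
Shrinkage factor = 35.89/37.7300 = 0.9512.

0.9512


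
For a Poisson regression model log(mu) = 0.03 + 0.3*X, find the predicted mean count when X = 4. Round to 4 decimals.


Compute eta = 0.03 + 0.3 * 4 = 1.2300.
Apply inverse link: mu = e^1.2300 = 3.4212.

3.4212


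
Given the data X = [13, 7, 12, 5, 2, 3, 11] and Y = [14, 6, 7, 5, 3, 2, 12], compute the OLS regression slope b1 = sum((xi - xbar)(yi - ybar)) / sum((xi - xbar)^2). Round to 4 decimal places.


The sample means are xbar = 7.5714 and ybar = 7.0000.
Compute S_xx = 119.7143 and S_xy = 106.0000.
Slope b1 = S_xy / S_xx = 106.0000 / 119.7143 = 0.8854.

0.8854


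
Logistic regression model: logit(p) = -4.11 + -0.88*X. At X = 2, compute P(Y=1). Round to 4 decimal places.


Compute z = -4.11 + (-0.88)(2) = -5.8700.
exp(-z) = 354.2490.
P = 1/(1 + 354.2490) = 0.0028.

0.0028
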